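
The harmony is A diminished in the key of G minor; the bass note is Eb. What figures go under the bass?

Eb is the fifth of A diminished, so the chord is in second inversion.
A triad in second inversion is figured 6/4, conventionally abbreviated 6/4.

6/4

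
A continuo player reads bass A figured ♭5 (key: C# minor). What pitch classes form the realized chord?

The written figures ♭5 are shorthand for 5/3: the 3 is implied.
A third above A in this key is C#.
A fifth above A in this key is E, lowered to Eb by the flat.

A, C#, Eb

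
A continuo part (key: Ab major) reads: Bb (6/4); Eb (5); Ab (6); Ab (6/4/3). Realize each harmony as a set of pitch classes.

Bb, Eb, G | Eb, G, Bb | Ab, C, F | Ab, C, Db, F

Bb (6/4): Bb, Eb, G.
Eb (5/3): Eb, G, Bb.
Ab (6/3): Ab, C, F.
Ab (6/4/3): Ab, C, Db, F.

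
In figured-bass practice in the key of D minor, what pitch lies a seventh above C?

Counting 6 letter steps above C lands on B; in D minor, that letter is Bb.

Bb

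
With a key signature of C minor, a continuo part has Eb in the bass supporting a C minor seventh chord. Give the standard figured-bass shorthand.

Eb is the third of C minor seventh, so the chord is in first inversion.
A seventh chord in first inversion is figured 6/5/3, conventionally abbreviated 6/5.

6/5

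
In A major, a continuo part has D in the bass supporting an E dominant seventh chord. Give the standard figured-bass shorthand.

4/2

D is the seventh of E dominant seventh, so the chord is in third inversion.
A seventh chord in third inversion is figured 6/4/2, conventionally abbreviated 4/2.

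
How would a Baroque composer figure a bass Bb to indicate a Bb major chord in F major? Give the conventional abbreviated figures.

no figures

Bb is the root of Bb major, so the chord is in root position.
A triad in root position is figured 5/3, conventionally abbreviated (no figures — root-position triad).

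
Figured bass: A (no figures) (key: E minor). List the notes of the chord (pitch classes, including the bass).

An unfigured bass implies 5/3.
A third above A in this key is C.
A fifth above A in this key is E.
Together with the bass A, this spells A minor in root position.

A, C, E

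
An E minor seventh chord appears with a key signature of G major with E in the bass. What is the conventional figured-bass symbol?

7

E is the root of E minor seventh, so the chord is in root position.
A seventh chord in root position is figured 7/5/3, conventionally abbreviated 7.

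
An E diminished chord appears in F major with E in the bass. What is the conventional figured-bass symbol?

E is the root of E diminished, so the chord is in root position.
A triad in root position is figured 5/3, conventionally abbreviated (no figures — root-position triad).

no figures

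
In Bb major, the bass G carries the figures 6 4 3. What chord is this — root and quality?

C minor seventh

The figures 6 4 3 indicate a seventh chord in second inversion.
In second inversion the root lies a fourth above the bass: a fourth above G in Bb major is C.
The chord tones are G, Bb, C, Eb, giving C minor seventh.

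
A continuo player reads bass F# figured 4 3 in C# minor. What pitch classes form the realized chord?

F#, A, B, D#

The written figures 4 3 are shorthand for 6/4/3: the 6 is implied.
A third above F# in this key is A.
A fourth above F# in this key is B.
A sixth above F# in this key is D#.
Together with the bass F#, this spells B dominant seventh in second inversion.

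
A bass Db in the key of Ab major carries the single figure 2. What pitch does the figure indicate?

Counting 1 letter step above Db lands on E; in Ab major, that letter is Eb.

Eb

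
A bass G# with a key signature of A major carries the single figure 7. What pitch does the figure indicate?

Counting 6 letter steps above G# lands on F; in A major, that letter is F#.

F#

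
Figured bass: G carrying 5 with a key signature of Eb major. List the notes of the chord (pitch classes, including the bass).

G, Bb, D

The written figures 5 are shorthand for 5/3: the 3 is implied.
A third above G in this key is Bb.
A fifth above G in this key is D.
Together with the bass G, this spells G minor in root position.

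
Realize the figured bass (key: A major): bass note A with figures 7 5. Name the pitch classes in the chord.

A, C#, E, G#

The written figures 7 5 are shorthand for 7/5/3: the 3 is implied.
A third above A in this key is C#.
A fifth above A in this key is E.
A seventh above A in this key is G#.
Together with the bass A, this spells A major seventh in root position.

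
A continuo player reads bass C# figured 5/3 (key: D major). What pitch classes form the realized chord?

C#, E, G

A third above C# in this key is E.
A fifth above C# in this key is G.
Together with the bass C#, this spells C# diminished in root position.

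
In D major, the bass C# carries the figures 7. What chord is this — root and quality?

The figures 7 indicate a seventh chord in root position.
In root position the bass is the root, so the root is C#.
The chord tones are C#, E, G, B, giving C# half-diminished seventh.

C# half-diminished seventh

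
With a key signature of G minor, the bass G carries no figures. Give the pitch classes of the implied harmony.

G, Bb, D

An unfigured bass implies 5/3.
A third above G in this key is Bb.
A fifth above G in this key is D.
Together with the bass G, this spells G minor in root position.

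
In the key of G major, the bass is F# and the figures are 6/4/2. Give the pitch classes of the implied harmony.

A second above F# in this key is G.
A fourth above F# in this key is B.
A sixth above F# in this key is D.
Together with the bass F#, this spells G major seventh in third inversion.

F#, G, B, D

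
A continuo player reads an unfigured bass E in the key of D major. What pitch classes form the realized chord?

An unfigured bass implies 5/3.
A third above E in this key is G.
A fifth above E in this key is B.
Together with the bass E, this spells E minor in root position.

E, G, B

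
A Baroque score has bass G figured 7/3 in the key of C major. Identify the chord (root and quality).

The figures 7/3 indicate a seventh chord in root position.
In root position the bass is the root, so the root is G.
The chord tones are G, B, D, F, giving G dominant seventh.

G dominant seventh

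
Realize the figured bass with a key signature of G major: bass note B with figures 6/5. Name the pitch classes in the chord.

B, D, F#, G

The written figures 6/5 are shorthand for 6/5/3: the 3 is implied.
A third above B in this key is D.
A fifth above B in this key is F#.
A sixth above B in this key is G.
Together with the bass B, this spells G major seventh in first inversion.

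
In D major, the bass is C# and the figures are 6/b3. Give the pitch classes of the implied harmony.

C#, Eb, A

A third above C# in this key is E, lowered to Eb by the flat.
A sixth above C# in this key is A.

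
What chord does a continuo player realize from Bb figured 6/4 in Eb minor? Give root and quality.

Eb minor

The figures 6/4 indicate a triad in second inversion.
In second inversion the root lies a fourth above the bass: a fourth above Bb in Eb minor is Eb.
The chord tones are Bb, Eb, Gb, giving Eb minor.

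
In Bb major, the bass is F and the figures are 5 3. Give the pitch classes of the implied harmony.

A third above F in this key is A.
A fifth above F in this key is C.
Together with the bass F, this spells F major in root position.

F, A, C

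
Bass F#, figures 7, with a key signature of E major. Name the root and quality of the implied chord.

The figures 7 indicate a seventh chord in root position.
In root position the bass is the root, so the root is F#.
The chord tones are F#, A, C#, E, giving F# minor seventh.

F# minor seventh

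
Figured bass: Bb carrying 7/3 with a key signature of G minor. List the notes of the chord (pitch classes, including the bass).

The written figures 7/3 are shorthand for 7/5/3: the 5 is implied.
A third above Bb in this key is D.
A fifth above Bb in this key is F.
A seventh above Bb in this key is A.
Together with the bass Bb, this spells Bb major seventh in root position.

Bb, D, F, A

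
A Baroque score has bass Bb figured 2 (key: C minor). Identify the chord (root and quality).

The figures 2 indicate a seventh chord in third inversion.
In third inversion the root lies a second above the bass: a second above Bb in C minor is C.
The chord tones are Bb, C, Eb, G, giving C minor seventh.

C minor seventh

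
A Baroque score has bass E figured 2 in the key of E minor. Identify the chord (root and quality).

The figures 2 indicate a seventh chord in third inversion.
In third inversion the root lies a second above the bass: a second above E in E minor is F#.
The chord tones are E, F#, A, C, giving F# half-diminished seventh.

F# half-diminished seventh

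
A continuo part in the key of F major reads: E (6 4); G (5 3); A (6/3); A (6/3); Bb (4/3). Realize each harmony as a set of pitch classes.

E (6/4): E, A, C.
G (5/3): G, Bb, D.
A (6/3): A, C, F.
A (6/3): A, C, F.
Bb (6/4/3): Bb, D, E, G.

E, A, C | G, Bb, D | A, C, F | A, C, F | Bb, D, E, G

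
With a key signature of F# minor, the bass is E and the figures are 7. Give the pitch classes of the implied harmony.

The written figures 7 are shorthand for 7/5/3: the 5/3 are implied.
A third above E in this key is G#.
A fifth above E in this key is B.
A seventh above E in this key is D.
Together with the bass E, this spells E dominant seventh in root position.

E, G#, B, D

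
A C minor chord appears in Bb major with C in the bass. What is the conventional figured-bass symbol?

no figures

C is the root of C minor, so the chord is in root position.
A triad in root position is figured 5/3, conventionally abbreviated (no figures — root-position triad).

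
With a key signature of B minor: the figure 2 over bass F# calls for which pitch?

G

Counting 1 letter step above F# lands on G; in B minor, that letter is G.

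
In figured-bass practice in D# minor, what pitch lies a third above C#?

Counting 2 letter steps above C# lands on E; in D# minor, that letter is E#.

E#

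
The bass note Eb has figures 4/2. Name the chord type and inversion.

seventh chord, third inversion

4/2 is shorthand for 6/4/2.
Intervals of 6/4/2 above the bass form a seventh chord; the bass is the seventh, so this is third inversion.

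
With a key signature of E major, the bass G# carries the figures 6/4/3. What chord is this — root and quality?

C# minor seventh

The figures 6/4/3 indicate a seventh chord in second inversion.
In second inversion the root lies a fourth above the bass: a fourth above G# in E major is C#.
The chord tones are G#, B, C#, E, giving C# minor seventh.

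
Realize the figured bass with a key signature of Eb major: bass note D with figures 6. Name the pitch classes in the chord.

The written figures 6 are shorthand for 6/3: the 3 is implied.
A third above D in this key is F.
A sixth above D in this key is Bb.
Together with the bass D, this spells Bb major in first inversion.

D, F, Bb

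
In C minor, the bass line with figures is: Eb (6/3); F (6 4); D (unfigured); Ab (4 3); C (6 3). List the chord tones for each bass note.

Eb, G, C | F, Bb, D | D, F, Ab | Ab, C, D, F | C, Eb, Ab

Eb (6/3): Eb, G, C.
F (6/4): F, Bb, D.
D (5/3): D, F, Ab.
Ab (6/4/3): Ab, C, D, F.
C (6/3): C, Eb, Ab.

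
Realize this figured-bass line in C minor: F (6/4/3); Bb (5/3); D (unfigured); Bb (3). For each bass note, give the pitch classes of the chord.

F, Ab, Bb, D | Bb, D, F | D, F, Ab | Bb, D, F

F (6/4/3): F, Ab, Bb, D.
Bb (5/3): Bb, D, F.
D (5/3): D, F, Ab.
Bb (5/3): Bb, D, F.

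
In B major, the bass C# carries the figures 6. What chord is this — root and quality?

The figures 6 indicate a triad in first inversion.
In first inversion the root lies a sixth above the bass: a sixth above C# in B major is A#.
The chord tones are C#, E, A#, giving A# diminished.

A# diminished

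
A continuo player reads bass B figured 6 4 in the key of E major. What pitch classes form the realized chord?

B, E, G#

A fourth above B in this key is E.
A sixth above B in this key is G#.
Together with the bass B, this spells E major in second inversion.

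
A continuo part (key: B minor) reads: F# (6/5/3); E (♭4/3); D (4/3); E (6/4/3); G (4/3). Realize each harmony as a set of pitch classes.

F# (6/5/3): F#, A, C#, D.
E (6/b4/3): E, G, Ab, C#.
D (6/4/3): D, F#, G, B.
E (6/4/3): E, G, A, C#.
G (6/4/3): G, B, C#, E.

F#, A, C#, D | E, G, Ab, C# | D, F#, G, B | E, G, A, C# | G, B, C#, E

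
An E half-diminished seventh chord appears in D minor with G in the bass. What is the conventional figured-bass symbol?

G is the third of E half-diminished seventh, so the chord is in first inversion.
A seventh chord in first inversion is figured 6/5/3, conventionally abbreviated 6/5.

6/5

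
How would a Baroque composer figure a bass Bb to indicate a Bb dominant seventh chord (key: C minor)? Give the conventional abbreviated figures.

Bb is the root of Bb dominant seventh, so the chord is in root position.
A seventh chord in root position is figured 7/5/3, conventionally abbreviated 7.

7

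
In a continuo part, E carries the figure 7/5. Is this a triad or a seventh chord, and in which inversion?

7/5 is shorthand for 7/5/3.
Intervals of 7/5/3 above the bass form a seventh chord; the bass is the root, so this is root position.

seventh chord, root position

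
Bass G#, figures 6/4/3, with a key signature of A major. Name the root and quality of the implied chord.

C# minor seventh

The figures 6/4/3 indicate a seventh chord in second inversion.
In second inversion the root lies a fourth above the bass: a fourth above G# in A major is C#.
The chord tones are G#, B, C#, E, giving C# minor seventh.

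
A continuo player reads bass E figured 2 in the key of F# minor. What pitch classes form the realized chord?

The written figures 2 are shorthand for 6/4/2: the 6/4 are implied.
A second above E in this key is F#.
A fourth above E in this key is A.
A sixth above E in this key is C#.
Together with the bass E, this spells F# minor seventh in third inversion.

E, F#, A, C#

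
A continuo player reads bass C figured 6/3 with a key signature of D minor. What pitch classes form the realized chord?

C, E, A

A third above C in this key is E.
A sixth above C in this key is A.
Together with the bass C, this spells A minor in first inversion.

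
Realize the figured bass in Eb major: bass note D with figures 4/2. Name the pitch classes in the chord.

The written figures 4/2 are shorthand for 6/4/2: the 6 is implied.
A second above D in this key is Eb.
A fourth above D in this key is G.
A sixth above D in this key is Bb.
Together with the bass D, this spells Eb major seventh in third inversion.

D, Eb, G, Bb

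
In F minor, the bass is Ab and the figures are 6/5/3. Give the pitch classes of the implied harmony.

Ab, C, Eb, F

A third above Ab in this key is C.
A fifth above Ab in this key is Eb.
A sixth above Ab in this key is F.
Together with the bass Ab, this spells F minor seventh in first inversion.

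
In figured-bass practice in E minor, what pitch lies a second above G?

A

Counting 1 letter step above G lands on A; in E minor, that letter is A.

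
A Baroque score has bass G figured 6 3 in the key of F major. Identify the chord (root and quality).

The figures 6 3 indicate a triad in first inversion.
In first inversion the root lies a sixth above the bass: a sixth above G in F major is E.
The chord tones are G, Bb, E, giving E diminished.

E diminished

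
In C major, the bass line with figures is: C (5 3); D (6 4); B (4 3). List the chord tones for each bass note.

C (5/3): C, E, G.
D (6/4): D, G, B.
B (6/4/3): B, D, E, G.

C, E, G | D, G, B | B, D, E, G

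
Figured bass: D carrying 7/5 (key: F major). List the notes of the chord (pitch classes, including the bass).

D, F, A, C

The written figures 7/5 are shorthand for 7/5/3: the 3 is implied.
A third above D in this key is F.
A fifth above D in this key is A.
A seventh above D in this key is C.
Together with the bass D, this spells D minor seventh in root position.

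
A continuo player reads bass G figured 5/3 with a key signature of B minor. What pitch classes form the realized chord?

A third above G in this key is B.
A fifth above G in this key is D.
Together with the bass G, this spells G major in root position.

G, B, D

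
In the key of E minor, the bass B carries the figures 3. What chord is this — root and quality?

The figures 3 indicate a triad in root position.
In root position the bass is the root, so the root is B.
The chord tones are B, D, F#, giving B minor.

B minor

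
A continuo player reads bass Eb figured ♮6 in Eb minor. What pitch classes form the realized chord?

Eb, Gb, C

The written figures ♮6 are shorthand for 6/3: the 3 is implied.
A third above Eb in this key is Gb.
A sixth above Eb in this key is Cb, made natural (C) by the ♮ figure.
Together with the bass Eb, this spells C diminished in first inversion.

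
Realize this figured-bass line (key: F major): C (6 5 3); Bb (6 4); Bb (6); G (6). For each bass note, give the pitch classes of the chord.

C, E, G, A | Bb, E, G | Bb, D, G | G, Bb, E

C (6/5/3): C, E, G, A.
Bb (6/4): Bb, E, G.
Bb (6/3): Bb, D, G.
G (6/3): G, Bb, E.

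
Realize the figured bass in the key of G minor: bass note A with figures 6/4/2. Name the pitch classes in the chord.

A second above A in this key is Bb.
A fourth above A in this key is D.
A sixth above A in this key is F.
Together with the bass A, this spells Bb major seventh in third inversion.

A, Bb, D, F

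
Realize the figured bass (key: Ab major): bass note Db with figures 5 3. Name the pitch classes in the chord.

Db, F, Ab

A third above Db in this key is F.
A fifth above Db in this key is Ab.
Together with the bass Db, this spells Db major in root position.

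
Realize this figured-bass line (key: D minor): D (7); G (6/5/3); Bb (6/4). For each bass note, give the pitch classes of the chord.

D, F, A, C | G, Bb, D, E | Bb, E, G

D (7/5/3): D, F, A, C.
G (6/5/3): G, Bb, D, E.
Bb (6/4): Bb, E, G.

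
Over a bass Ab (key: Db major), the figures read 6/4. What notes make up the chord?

A fourth above Ab in this key is Db.
A sixth above Ab in this key is F.
Together with the bass Ab, this spells Db major in second inversion.

Ab, Db, F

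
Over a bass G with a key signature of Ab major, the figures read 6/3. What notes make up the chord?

G, Bb, Eb

A third above G in this key is Bb.
A sixth above G in this key is Eb.
Together with the bass G, this spells Eb major in first inversion.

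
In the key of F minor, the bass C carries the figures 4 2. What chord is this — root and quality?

The figures 4 2 indicate a seventh chord in third inversion.
In third inversion the root lies a second above the bass: a second above C in F minor is Db.
The chord tones are C, Db, F, Ab, giving Db major seventh.

Db major seventh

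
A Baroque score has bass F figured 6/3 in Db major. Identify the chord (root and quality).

Db major

The figures 6/3 indicate a triad in first inversion.
In first inversion the root lies a sixth above the bass: a sixth above F in Db major is Db.
The chord tones are F, Ab, Db, giving Db major.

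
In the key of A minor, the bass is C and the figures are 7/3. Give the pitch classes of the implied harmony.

C, E, G, B

The written figures 7/3 are shorthand for 7/5/3: the 5 is implied.
A third above C in this key is E.
A fifth above C in this key is G.
A seventh above C in this key is B.
Together with the bass C, this spells C major seventh in root position.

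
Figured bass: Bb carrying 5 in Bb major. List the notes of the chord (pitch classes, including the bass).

Bb, D, F

The written figures 5 are shorthand for 5/3: the 3 is implied.
A third above Bb in this key is D.
A fifth above Bb in this key is F.
Together with the bass Bb, this spells Bb major in root position.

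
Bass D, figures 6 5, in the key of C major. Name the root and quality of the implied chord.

The figures 6 5 indicate a seventh chord in first inversion.
In first inversion the root lies a sixth above the bass: a sixth above D in C major is B.
The chord tones are D, F, A, B, giving B half-diminished seventh.

B half-diminished seventh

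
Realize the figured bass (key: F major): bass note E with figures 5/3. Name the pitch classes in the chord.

A third above E in this key is G.
A fifth above E in this key is Bb.
Together with the bass E, this spells E diminished in root position.

E, G, Bb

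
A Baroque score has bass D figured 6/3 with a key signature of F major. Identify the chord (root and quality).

Bb major

The figures 6/3 indicate a triad in first inversion.
In first inversion the root lies a sixth above the bass: a sixth above D in F major is Bb.
The chord tones are D, F, Bb, giving Bb major.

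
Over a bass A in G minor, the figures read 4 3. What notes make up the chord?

A, C, D, F

The written figures 4 3 are shorthand for 6/4/3: the 6 is implied.
A third above A in this key is C.
A fourth above A in this key is D.
A sixth above A in this key is F.
Together with the bass A, this spells D minor seventh in second inversion.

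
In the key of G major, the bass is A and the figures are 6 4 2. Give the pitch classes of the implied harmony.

A second above A in this key is B.
A fourth above A in this key is D.
A sixth above A in this key is F#.
Together with the bass A, this spells B minor seventh in third inversion.

A, B, D, F#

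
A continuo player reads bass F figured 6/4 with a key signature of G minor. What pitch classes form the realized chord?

F, Bb, D

A fourth above F in this key is Bb.
A sixth above F in this key is D.
Together with the bass F, this spells Bb major in second inversion.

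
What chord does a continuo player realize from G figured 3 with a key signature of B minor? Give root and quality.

The figures 3 indicate a triad in root position.
In root position the bass is the root, so the root is G.
The chord tones are G, B, D, giving G major.

G major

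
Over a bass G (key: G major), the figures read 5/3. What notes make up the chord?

A third above G in this key is B.
A fifth above G in this key is D.
Together with the bass G, this spells G major in root position.

G, B, D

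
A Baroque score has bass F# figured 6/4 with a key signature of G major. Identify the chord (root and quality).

The figures 6/4 indicate a triad in second inversion.
In second inversion the root lies a fourth above the bass: a fourth above F# in G major is B.
The chord tones are F#, B, D, giving B minor.

B minor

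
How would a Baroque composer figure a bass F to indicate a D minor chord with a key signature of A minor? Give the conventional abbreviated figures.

F is the third of D minor, so the chord is in first inversion.
A triad in first inversion is figured 6/3, conventionally abbreviated 6.

6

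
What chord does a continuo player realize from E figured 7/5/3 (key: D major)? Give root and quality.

E minor seventh

The figures 7/5/3 indicate a seventh chord in root position.
In root position the bass is the root, so the root is E.
The chord tones are E, G, B, D, giving E minor seventh.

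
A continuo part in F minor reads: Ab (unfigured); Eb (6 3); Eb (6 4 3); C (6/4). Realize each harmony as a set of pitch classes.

Ab (5/3): Ab, C, Eb.
Eb (6/3): Eb, G, C.
Eb (6/4/3): Eb, G, Ab, C.
C (6/4): C, F, Ab.

Ab, C, Eb | Eb, G, C | Eb, G, Ab, C | C, F, Ab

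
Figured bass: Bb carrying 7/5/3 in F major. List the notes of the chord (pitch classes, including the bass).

Bb, D, F, A

A third above Bb in this key is D.
A fifth above Bb in this key is F.
A seventh above Bb in this key is A.
Together with the bass Bb, this spells Bb major seventh in root position.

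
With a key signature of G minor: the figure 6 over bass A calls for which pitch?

F

Counting 5 letter steps above A lands on F; in G minor, that letter is F.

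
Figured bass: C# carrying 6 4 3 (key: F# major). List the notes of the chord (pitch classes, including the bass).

A third above C# in this key is E#.
A fourth above C# in this key is F#.
A sixth above C# in this key is A#.
Together with the bass C#, this spells F# major seventh in second inversion.

C#, E#, F#, A#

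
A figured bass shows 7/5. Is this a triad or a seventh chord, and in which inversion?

seventh chord, root position

7/5 is shorthand for 7/5/3.
Intervals of 7/5/3 above the bass form a seventh chord; the bass is the root, so this is root position.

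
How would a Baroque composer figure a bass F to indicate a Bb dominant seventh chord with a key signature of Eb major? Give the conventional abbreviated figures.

4/3

F is the fifth of Bb dominant seventh, so the chord is in second inversion.
A seventh chord in second inversion is figured 6/4/3, conventionally abbreviated 4/3.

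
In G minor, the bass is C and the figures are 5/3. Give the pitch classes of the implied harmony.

A third above C in this key is Eb.
A fifth above C in this key is G.
Together with the bass C, this spells C minor in root position.

C, Eb, G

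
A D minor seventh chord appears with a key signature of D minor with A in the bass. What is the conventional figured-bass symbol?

4/3

A is the fifth of D minor seventh, so the chord is in second inversion.
A seventh chord in second inversion is figured 6/4/3, conventionally abbreviated 4/3.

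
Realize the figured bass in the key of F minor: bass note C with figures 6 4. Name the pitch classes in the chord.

A fourth above C in this key is F.
A sixth above C in this key is Ab.
Together with the bass C, this spells F minor in second inversion.

C, F, Ab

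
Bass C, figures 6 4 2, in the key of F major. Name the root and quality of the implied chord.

D minor seventh

The figures 6 4 2 indicate a seventh chord in third inversion.
In third inversion the root lies a second above the bass: a second above C in F major is D.
The chord tones are C, D, F, A, giving D minor seventh.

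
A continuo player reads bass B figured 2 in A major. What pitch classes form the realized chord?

B, C#, E, G#

The written figures 2 are shorthand for 6/4/2: the 6/4 are implied.
A second above B in this key is C#.
A fourth above B in this key is E.
A sixth above B in this key is G#.
Together with the bass B, this spells C# minor seventh in third inversion.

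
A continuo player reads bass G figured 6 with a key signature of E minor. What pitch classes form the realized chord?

The written figures 6 are shorthand for 6/3: the 3 is implied.
A third above G in this key is B.
A sixth above G in this key is E.
Together with the bass G, this spells E minor in first inversion.

G, B, E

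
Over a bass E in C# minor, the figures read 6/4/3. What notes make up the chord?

A third above E in this key is G#.
A fourth above E in this key is A.
A sixth above E in this key is C#.
Together with the bass E, this spells A major seventh in second inversion.

E, G#, A, C#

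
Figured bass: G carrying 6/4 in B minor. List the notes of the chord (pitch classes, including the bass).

G, C#, E

A fourth above G in this key is C#.
A sixth above G in this key is E.
Together with the bass G, this spells C# diminished in second inversion.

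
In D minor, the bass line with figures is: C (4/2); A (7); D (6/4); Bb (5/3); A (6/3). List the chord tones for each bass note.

C (6/4/2): C, D, F, A.
A (7/5/3): A, C, E, G.
D (6/4): D, G, Bb.
Bb (5/3): Bb, D, F.
A (6/3): A, C, F.

C, D, F, A | A, C, E, G | D, G, Bb | Bb, D, F | A, C, F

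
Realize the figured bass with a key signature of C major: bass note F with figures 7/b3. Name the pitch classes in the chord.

F, Ab, C, E

The written figures 7/b3 are shorthand for 7/5/3: the 5 is implied.
A third above F in this key is A, lowered to Ab by the flat.
A fifth above F in this key is C.
A seventh above F in this key is E.
Together with the bass F, this spells F minor-major seventh in root position.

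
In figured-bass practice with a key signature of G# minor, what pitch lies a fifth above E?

B

Counting 4 letter steps above E lands on B; in G# minor, that letter is B.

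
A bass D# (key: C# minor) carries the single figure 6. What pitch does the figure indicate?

B

Counting 5 letter steps above D# lands on B; in C# minor, that letter is B.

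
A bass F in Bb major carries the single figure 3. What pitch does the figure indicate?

Counting 2 letter steps above F lands on A; in Bb major, that letter is A.

A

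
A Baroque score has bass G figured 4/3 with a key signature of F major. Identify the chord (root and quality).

The figures 4/3 indicate a seventh chord in second inversion.
In second inversion the root lies a fourth above the bass: a fourth above G in F major is C.
The chord tones are G, Bb, C, E, giving C dominant seventh.

C dominant seventh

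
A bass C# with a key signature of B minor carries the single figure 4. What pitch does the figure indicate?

F#

Counting 3 letter steps above C# lands on F; in B minor, that letter is F#.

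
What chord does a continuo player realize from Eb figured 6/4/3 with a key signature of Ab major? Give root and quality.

Ab major seventh

The figures 6/4/3 indicate a seventh chord in second inversion.
In second inversion the root lies a fourth above the bass: a fourth above Eb in Ab major is Ab.
The chord tones are Eb, G, Ab, C, giving Ab major seventh.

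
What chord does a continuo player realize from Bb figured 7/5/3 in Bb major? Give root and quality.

The figures 7/5/3 indicate a seventh chord in root position.
In root position the bass is the root, so the root is Bb.
The chord tones are Bb, D, F, A, giving Bb major seventh.

Bb major seventh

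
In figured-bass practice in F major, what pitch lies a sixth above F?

D

Counting 5 letter steps above F lands on D; in F major, that letter is D.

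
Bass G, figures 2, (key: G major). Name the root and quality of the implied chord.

A minor seventh

The figures 2 indicate a seventh chord in third inversion.
In third inversion the root lies a second above the bass: a second above G in G major is A.
The chord tones are G, A, C, E, giving A minor seventh.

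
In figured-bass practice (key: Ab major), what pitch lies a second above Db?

Counting 1 letter step above Db lands on E; in Ab major, that letter is Eb.

Eb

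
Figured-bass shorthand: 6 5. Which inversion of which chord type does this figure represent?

seventh chord, first inversion

6 5 is shorthand for 6/5/3.
Intervals of 6/5/3 above the bass form a seventh chord; the bass is the third, so this is first inversion.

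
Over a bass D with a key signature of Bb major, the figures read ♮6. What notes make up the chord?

D, F, B

The written figures ♮6 are shorthand for 6/3: the 3 is implied.
A third above D in this key is F.
A sixth above D in this key is Bb, made natural (B) by the ♮ figure.
Together with the bass D, this spells B diminished in first inversion.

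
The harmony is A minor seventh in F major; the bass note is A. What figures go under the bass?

A is the root of A minor seventh, so the chord is in root position.
A seventh chord in root position is figured 7/5/3, conventionally abbreviated 7.

7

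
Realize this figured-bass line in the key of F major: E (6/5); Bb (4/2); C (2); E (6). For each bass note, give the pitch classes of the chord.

E (6/5/3): E, G, Bb, C.
Bb (6/4/2): Bb, C, E, G.
C (6/4/2): C, D, F, A.
E (6/3): E, G, C.

E, G, Bb, C | Bb, C, E, G | C, D, F, A | E, G, C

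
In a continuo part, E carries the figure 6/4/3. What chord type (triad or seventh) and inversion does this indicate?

Intervals of 6/4/3 above the bass form a seventh chord; the bass is the fifth, so this is second inversion.

seventh chord, second inversion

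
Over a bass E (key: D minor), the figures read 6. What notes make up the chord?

E, G, C

The written figures 6 are shorthand for 6/3: the 3 is implied.
A third above E in this key is G.
A sixth above E in this key is C.
Together with the bass E, this spells C major in first inversion.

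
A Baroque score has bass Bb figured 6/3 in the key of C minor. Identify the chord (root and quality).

G minor

The figures 6/3 indicate a triad in first inversion.
In first inversion the root lies a sixth above the bass: a sixth above Bb in C minor is G.
The chord tones are Bb, D, G, giving G minor.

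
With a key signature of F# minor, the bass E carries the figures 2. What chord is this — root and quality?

The figures 2 indicate a seventh chord in third inversion.
In third inversion the root lies a second above the bass: a second above E in F# minor is F#.
The chord tones are E, F#, A, C#, giving F# minor seventh.

F# minor seventh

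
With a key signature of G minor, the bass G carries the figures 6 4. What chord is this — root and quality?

C minor

The figures 6 4 indicate a triad in second inversion.
In second inversion the root lies a fourth above the bass: a fourth above G in G minor is C.
The chord tones are G, C, Eb, giving C minor.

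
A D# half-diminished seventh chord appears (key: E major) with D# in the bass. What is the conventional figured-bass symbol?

7

D# is the root of D# half-diminished seventh, so the chord is in root position.
A seventh chord in root position is figured 7/5/3, conventionally abbreviated 7.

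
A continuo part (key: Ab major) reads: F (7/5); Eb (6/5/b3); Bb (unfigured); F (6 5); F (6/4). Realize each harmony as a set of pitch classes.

F (7/5/3): F, Ab, C, Eb.
Eb (6/5/b3): Eb, Gb, Bb, C.
Bb (5/3): Bb, Db, F.
F (6/5/3): F, Ab, C, Db.
F (6/4): F, Bb, Db.

F, Ab, C, Eb | Eb, Gb, Bb, C | Bb, Db, F | F, Ab, C, Db | F, Bb, Db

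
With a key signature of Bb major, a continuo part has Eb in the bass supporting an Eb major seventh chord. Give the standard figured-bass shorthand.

Eb is the root of Eb major seventh, so the chord is in root position.
A seventh chord in root position is figured 7/5/3, conventionally abbreviated 7.

7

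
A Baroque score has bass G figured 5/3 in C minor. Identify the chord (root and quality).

The figures 5/3 indicate a triad in root position.
In root position the bass is the root, so the root is G.
The chord tones are G, Bb, D, giving G minor.

G minor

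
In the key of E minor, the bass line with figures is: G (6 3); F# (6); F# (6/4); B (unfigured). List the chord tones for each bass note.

G, B, E | F#, A, D | F#, B, D | B, D, F#

G (6/3): G, B, E.
F# (6/3): F#, A, D.
F# (6/4): F#, B, D.
B (5/3): B, D, F#.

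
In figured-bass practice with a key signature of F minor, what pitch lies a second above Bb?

Counting 1 letter step above Bb lands on C; in F minor, that letter is C.

C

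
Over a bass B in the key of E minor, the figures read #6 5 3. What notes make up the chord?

B, D, F#, G#

A third above B in this key is D.
A fifth above B in this key is F#.
A sixth above B in this key is G, raised to G# by the sharp.
Together with the bass B, this spells G# half-diminished seventh in first inversion.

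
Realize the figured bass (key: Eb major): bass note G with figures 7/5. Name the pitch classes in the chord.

G, Bb, D, F

The written figures 7/5 are shorthand for 7/5/3: the 3 is implied.
A third above G in this key is Bb.
A fifth above G in this key is D.
A seventh above G in this key is F.
Together with the bass G, this spells G minor seventh in root position.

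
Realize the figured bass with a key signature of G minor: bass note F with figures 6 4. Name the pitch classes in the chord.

A fourth above F in this key is Bb.
A sixth above F in this key is D.
Together with the bass F, this spells Bb major in second inversion.

F, Bb, D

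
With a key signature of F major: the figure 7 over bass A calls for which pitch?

Counting 6 letter steps above A lands on G; in F major, that letter is G.

G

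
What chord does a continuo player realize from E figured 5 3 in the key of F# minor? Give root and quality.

The figures 5 3 indicate a triad in root position.
In root position the bass is the root, so the root is E.
The chord tones are E, G#, B, giving E major.

E major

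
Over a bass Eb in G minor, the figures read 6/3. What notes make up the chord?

A third above Eb in this key is G.
A sixth above Eb in this key is C.
Together with the bass Eb, this spells C minor in first inversion.

Eb, G, C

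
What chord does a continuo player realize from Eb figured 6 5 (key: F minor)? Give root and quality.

C minor seventh

The figures 6 5 indicate a seventh chord in first inversion.
In first inversion the root lies a sixth above the bass: a sixth above Eb in F minor is C.
The chord tones are Eb, G, Bb, C, giving C minor seventh.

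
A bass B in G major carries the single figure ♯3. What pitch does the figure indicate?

D#

Counting 2 letter steps above B lands on D; in G major, that letter is D.
The #3 figure raises it a semitone, giving D#.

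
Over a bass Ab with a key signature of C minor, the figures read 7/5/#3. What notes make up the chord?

Ab, C#, Eb, G

A third above Ab in this key is C, raised to C# by the sharp.
A fifth above Ab in this key is Eb.
A seventh above Ab in this key is G.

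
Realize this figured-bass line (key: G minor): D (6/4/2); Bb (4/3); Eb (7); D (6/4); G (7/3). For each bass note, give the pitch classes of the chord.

D, Eb, G, Bb | Bb, D, Eb, G | Eb, G, Bb, D | D, G, Bb | G, Bb, D, F

D (6/4/2): D, Eb, G, Bb.
Bb (6/4/3): Bb, D, Eb, G.
Eb (7/5/3): Eb, G, Bb, D.
D (6/4): D, G, Bb.
G (7/5/3): G, Bb, D, F.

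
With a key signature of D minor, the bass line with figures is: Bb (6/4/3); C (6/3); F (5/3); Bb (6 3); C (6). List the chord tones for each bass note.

Bb, D, E, G | C, E, A | F, A, C | Bb, D, G | C, E, A

Bb (6/4/3): Bb, D, E, G.
C (6/3): C, E, A.
F (5/3): F, A, C.
Bb (6/3): Bb, D, G.
C (6/3): C, E, A.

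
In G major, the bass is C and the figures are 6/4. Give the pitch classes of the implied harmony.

C, F#, A

A fourth above C in this key is F#.
A sixth above C in this key is A.
Together with the bass C, this spells F# diminished in second inversion.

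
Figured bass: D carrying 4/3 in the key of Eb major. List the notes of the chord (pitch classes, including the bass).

The written figures 4/3 are shorthand for 6/4/3: the 6 is implied.
A third above D in this key is F.
A fourth above D in this key is G.
A sixth above D in this key is Bb.
Together with the bass D, this spells G minor seventh in second inversion.

D, F, G, Bb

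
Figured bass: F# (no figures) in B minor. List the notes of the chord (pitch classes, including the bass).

An unfigured bass implies 5/3.
A third above F# in this key is A.
A fifth above F# in this key is C#.
Together with the bass F#, this spells F# minor in root position.

F#, A, C#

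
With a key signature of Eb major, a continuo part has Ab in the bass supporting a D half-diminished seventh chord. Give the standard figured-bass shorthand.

Ab is the fifth of D half-diminished seventh, so the chord is in second inversion.
A seventh chord in second inversion is figured 6/4/3, conventionally abbreviated 4/3.

4/3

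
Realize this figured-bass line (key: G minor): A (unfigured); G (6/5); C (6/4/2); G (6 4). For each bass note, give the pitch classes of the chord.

A (5/3): A, C, Eb.
G (6/5/3): G, Bb, D, Eb.
C (6/4/2): C, D, F, A.
G (6/4): G, C, Eb.

A, C, Eb | G, Bb, D, Eb | C, D, F, A | G, C, Eb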